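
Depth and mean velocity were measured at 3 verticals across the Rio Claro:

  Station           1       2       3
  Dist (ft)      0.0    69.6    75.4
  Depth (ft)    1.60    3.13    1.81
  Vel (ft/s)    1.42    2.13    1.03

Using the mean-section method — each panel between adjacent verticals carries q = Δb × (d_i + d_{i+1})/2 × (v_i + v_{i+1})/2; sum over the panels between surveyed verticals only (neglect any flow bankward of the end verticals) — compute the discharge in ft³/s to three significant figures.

Panel 1-2: Δb = 69.6 ft, d̄ = (1.60+3.13)/2 = 2.365, v̄ = (1.42+2.13)/2 = 1.775 → q = 69.6×2.365×1.775 = 292.2 ft³/s
Panel 2-3: Δb = 5.8 ft, d̄ = (3.13+1.81)/2 = 2.47, v̄ = (2.13+1.03)/2 = 1.58 → q = 5.8×2.47×1.58 = 22.64 ft³/s
Q = Σ q = 314.8 ft³/s

315 ft³/s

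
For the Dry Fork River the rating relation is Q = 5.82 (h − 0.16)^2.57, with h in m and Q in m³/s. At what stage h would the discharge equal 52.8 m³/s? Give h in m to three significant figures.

2.52 m

h − h₀ = (Q/C)^(1/b) = (52.8/5.82)^(1/2.57) = 2.359 m
h = 0.16 + 2.359 = 2.519 m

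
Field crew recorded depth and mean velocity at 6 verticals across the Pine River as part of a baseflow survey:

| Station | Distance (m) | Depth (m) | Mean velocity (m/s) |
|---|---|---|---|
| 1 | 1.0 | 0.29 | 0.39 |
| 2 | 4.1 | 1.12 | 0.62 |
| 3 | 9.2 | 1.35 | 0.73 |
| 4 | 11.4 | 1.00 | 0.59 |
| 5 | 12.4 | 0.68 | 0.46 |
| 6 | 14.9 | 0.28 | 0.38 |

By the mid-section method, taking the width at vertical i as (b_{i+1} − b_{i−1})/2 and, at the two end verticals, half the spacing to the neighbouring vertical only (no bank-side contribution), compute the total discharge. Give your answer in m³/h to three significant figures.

29700 m³/h

w_1 = (4.1 − 1.0)/2 = 1.55 m; q_1 = 0.39 × 0.29 × 1.55 = 0.1753 m³/s
w_2 = (9.2 − 1.0)/2 = 4.1 m; q_2 = 0.62 × 1.12 × 4.1 = 2.847 m³/s
w_3 = (11.4 − 4.1)/2 = 3.65 m; q_3 = 0.73 × 1.35 × 3.65 = 3.597 m³/s
w_4 = (12.4 − 9.2)/2 = 1.6 m; q_4 = 0.59 × 1.00 × 1.6 = 0.9440 m³/s
w_5 = (14.9 − 11.4)/2 = 1.75 m; q_5 = 0.46 × 0.68 × 1.75 = 0.5474 m³/s
w_6 = (14.9 − 12.4)/2 = 1.25 m; q_6 = 0.38 × 0.28 × 1.25 = 0.1330 m³/s
Q = Σ qᵢ = 8.244 m³/s
= 8.244 × 3600 = 29680 m³/h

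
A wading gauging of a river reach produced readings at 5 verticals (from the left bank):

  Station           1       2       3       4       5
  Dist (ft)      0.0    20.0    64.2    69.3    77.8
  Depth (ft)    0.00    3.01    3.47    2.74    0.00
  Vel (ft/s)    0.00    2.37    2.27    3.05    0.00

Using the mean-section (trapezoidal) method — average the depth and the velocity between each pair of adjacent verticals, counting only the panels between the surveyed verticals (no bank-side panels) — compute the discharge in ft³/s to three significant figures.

428 ft³/s

Panel 1-2: Δb = 20 ft, d̄ = (0.00+3.01)/2 = 1.505, v̄ = (0.00+2.37)/2 = 1.185 → q = 20×1.505×1.185 = 35.67 ft³/s
Panel 2-3: Δb = 44.2 ft, d̄ = (3.01+3.47)/2 = 3.24, v̄ = (2.37+2.27)/2 = 2.32 → q = 44.2×3.24×2.32 = 332.2 ft³/s
Panel 3-4: Δb = 5.1 ft, d̄ = (3.47+2.74)/2 = 3.105, v̄ = (2.27+3.05)/2 = 2.66 → q = 5.1×3.105×2.66 = 42.12 ft³/s
Panel 4-5: Δb = 8.5 ft, d̄ = (2.74+0.00)/2 = 1.37, v̄ = (3.05+0.00)/2 = 1.525 → q = 8.5×1.37×1.525 = 17.76 ft³/s
Q = Σ q = 427.8 ft³/s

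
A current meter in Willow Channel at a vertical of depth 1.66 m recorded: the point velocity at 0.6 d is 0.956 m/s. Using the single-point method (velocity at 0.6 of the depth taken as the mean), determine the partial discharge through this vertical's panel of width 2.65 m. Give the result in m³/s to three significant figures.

v̄ = v₀.₆ = 0.956 m/s
q = v̄ × d × w = 0.9560 × 1.66 × 2.65 = 4.205 m³/s

4.21 m³/s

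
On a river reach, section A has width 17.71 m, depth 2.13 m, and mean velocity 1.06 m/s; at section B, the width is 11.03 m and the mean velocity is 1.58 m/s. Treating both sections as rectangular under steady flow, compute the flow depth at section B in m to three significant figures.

Q = A₁V₁ = (17.71×2.13) × 1.06 = 39.99 m³/s
d₂ = Q/(b₂ V₂) = 39.99/(11.03×1.58) = 2.294 m

2.29 m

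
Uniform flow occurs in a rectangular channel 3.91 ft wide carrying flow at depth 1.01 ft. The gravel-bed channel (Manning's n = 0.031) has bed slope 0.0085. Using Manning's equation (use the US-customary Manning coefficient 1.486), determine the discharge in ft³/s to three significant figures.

A = b·y = 3.91 × 1.01 = 3.949 ft²
P = b + 2y = 3.91 + 2×1.01 = 5.930 ft
R = A/P = 3.949/5.930 = 0.6660 ft
Q = (1.486/n)·A·R^(2/3)·S^(1/2) = (1.486/0.031) × 3.949 × 0.6660^(2/3) × 0.0085^(1/2) = 13.31 ft³/s

13.3 ft³/s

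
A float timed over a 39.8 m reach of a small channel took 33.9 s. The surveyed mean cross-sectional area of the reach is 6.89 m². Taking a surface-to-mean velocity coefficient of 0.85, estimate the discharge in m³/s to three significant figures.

v_surface = L / t̄ = 39.8 / 33.9 = 1.174 m/s
v_mean = 0.85 × 1.174 = 0.9979 m/s
Q = A × v_mean = 6.89 × 0.9979 = 6.876 m³/s

6.88 m³/s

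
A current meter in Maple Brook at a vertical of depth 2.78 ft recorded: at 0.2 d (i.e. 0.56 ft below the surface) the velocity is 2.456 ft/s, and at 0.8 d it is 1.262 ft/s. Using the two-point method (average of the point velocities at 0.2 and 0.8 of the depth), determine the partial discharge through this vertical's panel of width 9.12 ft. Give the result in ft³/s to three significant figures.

v̄ = (2.456 + 1.262) / 2 = 1.859 ft/s
q = v̄ × d × w = 1.859 × 2.78 × 9.12 = 47.13 ft³/s

47.1 ft³/s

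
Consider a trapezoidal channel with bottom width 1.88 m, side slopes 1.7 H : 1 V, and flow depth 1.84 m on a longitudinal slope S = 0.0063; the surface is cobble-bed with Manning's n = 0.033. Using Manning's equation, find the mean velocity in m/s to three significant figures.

2.42 m/s

A = (b + z·y)·y = (1.88 + 1.7×1.84)×1.84 = 9.215 m²
P = b + 2y√(1+z²) = 1.88 + 2×1.84×√(1+1.7²) = 9.138 m
R = A/P = 9.215/9.138 = 1.008 m
Q = (1/n)·A·R^(2/3)·S^(1/2) = (1/0.033) × 9.215 × 1.008^(2/3) × 0.0063^(1/2) = 22.29 m³/s
V = Q/A = 22.29/9.215 = 2.419 m/s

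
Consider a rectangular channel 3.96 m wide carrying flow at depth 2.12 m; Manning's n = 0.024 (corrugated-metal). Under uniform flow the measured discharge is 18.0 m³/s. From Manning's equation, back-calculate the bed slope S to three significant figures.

A = b·y = 3.96 × 2.12 = 8.395 m²
P = b + 2y = 3.96 + 2×2.12 = 8.200 m
R = A/P = 8.395/8.200 = 1.024 m
S = (Q·n / (1·A·R^(2/3)))² = (18.0×0.024 / (1×8.395×1.016))² = 0.002566

0.00257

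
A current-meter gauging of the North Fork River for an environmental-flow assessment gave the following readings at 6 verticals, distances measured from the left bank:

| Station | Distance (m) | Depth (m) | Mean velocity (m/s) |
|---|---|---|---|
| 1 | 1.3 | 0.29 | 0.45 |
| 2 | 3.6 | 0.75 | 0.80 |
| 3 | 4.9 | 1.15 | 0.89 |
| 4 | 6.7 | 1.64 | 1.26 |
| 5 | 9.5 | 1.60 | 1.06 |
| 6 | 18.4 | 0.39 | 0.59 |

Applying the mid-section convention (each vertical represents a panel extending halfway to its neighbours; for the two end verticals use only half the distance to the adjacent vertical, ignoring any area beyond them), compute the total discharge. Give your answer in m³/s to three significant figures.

18.5 m³/s

w_1 = (3.6 − 1.3)/2 = 1.15 m; q_1 = 0.45 × 0.29 × 1.15 = 0.1501 m³/s
w_2 = (4.9 − 1.3)/2 = 1.8 m; q_2 = 0.80 × 0.75 × 1.8 = 1.080 m³/s
w_3 = (6.7 − 3.6)/2 = 1.55 m; q_3 = 0.89 × 1.15 × 1.55 = 1.586 m³/s
w_4 = (9.5 − 4.9)/2 = 2.3 m; q_4 = 1.26 × 1.64 × 2.3 = 4.753 m³/s
w_5 = (18.4 − 6.7)/2 = 5.85 m; q_5 = 1.06 × 1.60 × 5.85 = 9.922 m³/s
w_6 = (18.4 − 9.5)/2 = 4.45 m; q_6 = 0.59 × 0.39 × 4.45 = 1.024 m³/s
Q = Σ qᵢ = 18.51 m³/s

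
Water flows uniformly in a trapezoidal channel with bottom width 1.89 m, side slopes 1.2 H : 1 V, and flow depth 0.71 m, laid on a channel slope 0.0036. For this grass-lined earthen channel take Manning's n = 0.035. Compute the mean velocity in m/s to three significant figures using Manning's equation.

1.04 m/s

A = (b + z·y)·y = (1.89 + 1.2×0.71)×0.71 = 1.947 m²
P = b + 2y√(1+z²) = 1.89 + 2×0.71×√(1+1.2²) = 4.108 m
R = A/P = 1.947/4.108 = 0.4739 m
Q = (1/n)·A·R^(2/3)·S^(1/2) = (1/0.035) × 1.947 × 0.4739^(2/3) × 0.0036^(1/2) = 2.029 m³/s
V = Q/A = 2.029/1.947 = 1.042 m/s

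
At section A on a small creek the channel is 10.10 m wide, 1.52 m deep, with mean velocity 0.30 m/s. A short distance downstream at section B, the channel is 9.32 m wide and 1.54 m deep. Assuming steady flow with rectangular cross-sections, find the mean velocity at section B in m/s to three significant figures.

Q = A₁V₁ = (10.10×1.52) × 0.30 = 4.606 m³/s
A₂ = 9.32 × 1.54 = 14.35 m²
V₂ = Q/A₂ = 4.606/14.35 = 0.3209 m/s

0.321 m/s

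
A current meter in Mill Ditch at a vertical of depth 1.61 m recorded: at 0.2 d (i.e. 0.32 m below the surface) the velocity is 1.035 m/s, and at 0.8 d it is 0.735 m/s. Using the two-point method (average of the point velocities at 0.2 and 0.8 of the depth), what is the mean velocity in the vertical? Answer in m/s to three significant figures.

0.885 m/s

v̄ = (1.035 + 0.735) / 2 = 0.8850 m/s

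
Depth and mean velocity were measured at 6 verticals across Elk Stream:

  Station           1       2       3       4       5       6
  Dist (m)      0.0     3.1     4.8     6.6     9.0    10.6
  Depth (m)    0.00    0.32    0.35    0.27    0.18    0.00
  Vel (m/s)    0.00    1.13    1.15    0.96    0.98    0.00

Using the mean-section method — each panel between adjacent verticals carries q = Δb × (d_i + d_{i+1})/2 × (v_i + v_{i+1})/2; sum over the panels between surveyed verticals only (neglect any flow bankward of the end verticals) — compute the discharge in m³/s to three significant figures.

2.11 m³/s

Panel 1-2: Δb = 3.1 m, d̄ = (0.00+0.32)/2 = 0.16, v̄ = (0.00+1.13)/2 = 0.565 → q = 3.1×0.16×0.565 = 0.2802 m³/s
Panel 2-3: Δb = 1.7 m, d̄ = (0.32+0.35)/2 = 0.335, v̄ = (1.13+1.15)/2 = 1.14 → q = 1.7×0.335×1.14 = 0.6492 m³/s
Panel 3-4: Δb = 1.8 m, d̄ = (0.35+0.27)/2 = 0.31, v̄ = (1.15+0.96)/2 = 1.055 → q = 1.8×0.31×1.055 = 0.5887 m³/s
Panel 4-5: Δb = 2.4 m, d̄ = (0.27+0.18)/2 = 0.225, v̄ = (0.96+0.98)/2 = 0.97 → q = 2.4×0.225×0.97 = 0.5238 m³/s
Panel 5-6: Δb = 1.6 m, d̄ = (0.18+0.00)/2 = 0.09, v̄ = (0.98+0.00)/2 = 0.49 → q = 1.6×0.09×0.49 = 0.07056 m³/s
Q = Σ q = 2.113 m³/s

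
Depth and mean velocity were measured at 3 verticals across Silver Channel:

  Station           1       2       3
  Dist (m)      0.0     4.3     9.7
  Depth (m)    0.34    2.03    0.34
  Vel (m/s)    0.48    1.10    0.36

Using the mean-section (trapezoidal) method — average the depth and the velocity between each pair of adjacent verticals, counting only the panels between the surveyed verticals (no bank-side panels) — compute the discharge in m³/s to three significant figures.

Panel 1-2: Δb = 4.3 m, d̄ = (0.34+2.03)/2 = 1.185, v̄ = (0.48+1.10)/2 = 0.79 → q = 4.3×1.185×0.79 = 4.025 m³/s
Panel 2-3: Δb = 5.4 m, d̄ = (2.03+0.34)/2 = 1.185, v̄ = (1.10+0.36)/2 = 0.73 → q = 5.4×1.185×0.73 = 4.671 m³/s
Q = Σ q = 8.697 m³/s

8.70 m³/s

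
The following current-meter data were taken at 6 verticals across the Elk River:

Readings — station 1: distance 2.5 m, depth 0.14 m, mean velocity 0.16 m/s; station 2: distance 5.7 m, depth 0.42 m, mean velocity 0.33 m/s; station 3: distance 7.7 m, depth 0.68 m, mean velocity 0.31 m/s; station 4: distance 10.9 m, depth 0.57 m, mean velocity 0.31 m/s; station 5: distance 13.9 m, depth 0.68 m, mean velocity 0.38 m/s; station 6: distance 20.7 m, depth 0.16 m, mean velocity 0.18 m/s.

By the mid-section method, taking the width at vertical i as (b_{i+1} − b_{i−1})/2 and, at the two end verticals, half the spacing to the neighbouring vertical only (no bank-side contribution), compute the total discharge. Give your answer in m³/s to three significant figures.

2.86 m³/s

w_1 = (5.7 − 2.5)/2 = 1.6 m; q_1 = 0.16 × 0.14 × 1.6 = 0.03584 m³/s
w_2 = (7.7 − 2.5)/2 = 2.6 m; q_2 = 0.33 × 0.42 × 2.6 = 0.3604 m³/s
w_3 = (10.9 − 5.7)/2 = 2.6 m; q_3 = 0.31 × 0.68 × 2.6 = 0.5481 m³/s
w_4 = (13.9 − 7.7)/2 = 3.1 m; q_4 = 0.31 × 0.57 × 3.1 = 0.5478 m³/s
w_5 = (20.7 − 10.9)/2 = 4.9 m; q_5 = 0.38 × 0.68 × 4.9 = 1.266 m³/s
w_6 = (20.7 − 13.9)/2 = 3.4 m; q_6 = 0.18 × 0.16 × 3.4 = 0.09792 m³/s
Q = Σ qᵢ = 2.856 m³/s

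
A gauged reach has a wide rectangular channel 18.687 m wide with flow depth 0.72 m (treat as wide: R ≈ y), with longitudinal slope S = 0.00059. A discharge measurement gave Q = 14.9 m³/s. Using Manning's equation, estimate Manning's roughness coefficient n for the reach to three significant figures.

0.0176

A = b·y = 18.687 × 0.72 = 13.45 m²
Wide channel: R ≈ y = 0.72 m
n = (1/Q)·A·R^(2/3)·S^(1/2) = (1/14.9) × 13.45 × 0.8033 × 0.02429 = 0.01762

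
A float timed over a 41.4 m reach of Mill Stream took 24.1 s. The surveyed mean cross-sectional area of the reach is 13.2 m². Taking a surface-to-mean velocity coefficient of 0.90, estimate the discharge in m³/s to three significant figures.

20.4 m³/s

v_surface = L / t̄ = 41.4 / 24.1 = 1.718 m/s
v_mean = 0.90 × 1.718 = 1.546 m/s
Q = A × v_mean = 13.2 × 1.546 = 20.41 m³/s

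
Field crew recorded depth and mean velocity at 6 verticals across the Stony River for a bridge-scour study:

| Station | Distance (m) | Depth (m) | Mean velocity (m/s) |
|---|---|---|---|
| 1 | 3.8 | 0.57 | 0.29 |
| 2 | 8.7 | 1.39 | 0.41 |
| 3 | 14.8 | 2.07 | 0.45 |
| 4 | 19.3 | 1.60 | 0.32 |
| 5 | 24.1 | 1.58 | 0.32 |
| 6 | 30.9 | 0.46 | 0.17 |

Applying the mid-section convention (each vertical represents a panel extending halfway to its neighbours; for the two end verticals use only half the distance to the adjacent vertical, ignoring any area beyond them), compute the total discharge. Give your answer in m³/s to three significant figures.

w_1 = (8.7 − 3.8)/2 = 2.45 m; q_1 = 0.29 × 0.57 × 2.45 = 0.4050 m³/s
w_2 = (14.8 − 3.8)/2 = 5.5 m; q_2 = 0.41 × 1.39 × 5.5 = 3.134 m³/s
w_3 = (19.3 − 8.7)/2 = 5.3 m; q_3 = 0.45 × 2.07 × 5.3 = 4.937 m³/s
w_4 = (24.1 − 14.8)/2 = 4.65 m; q_4 = 0.32 × 1.60 × 4.65 = 2.381 m³/s
w_5 = (30.9 − 19.3)/2 = 5.8 m; q_5 = 0.32 × 1.58 × 5.8 = 2.932 m³/s
w_6 = (30.9 − 24.1)/2 = 3.4 m; q_6 = 0.17 × 0.46 × 3.4 = 0.2659 m³/s
Q = Σ qᵢ = 14.06 m³/s

14.1 m³/s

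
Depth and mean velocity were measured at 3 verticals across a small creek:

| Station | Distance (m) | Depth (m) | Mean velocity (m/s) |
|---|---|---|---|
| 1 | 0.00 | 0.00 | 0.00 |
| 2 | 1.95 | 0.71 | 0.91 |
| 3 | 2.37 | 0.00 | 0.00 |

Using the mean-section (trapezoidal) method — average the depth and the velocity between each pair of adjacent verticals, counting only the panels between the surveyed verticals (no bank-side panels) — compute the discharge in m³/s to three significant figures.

Panel 1-2: Δb = 1.95 m, d̄ = (0.00+0.71)/2 = 0.355, v̄ = (0.00+0.91)/2 = 0.455 → q = 1.95×0.355×0.455 = 0.3150 m³/s
Panel 2-3: Δb = 0.42 m, d̄ = (0.71+0.00)/2 = 0.355, v̄ = (0.91+0.00)/2 = 0.455 → q = 0.42×0.355×0.455 = 0.06784 m³/s
Q = Σ q = 0.3828 m³/s

0.383 m³/s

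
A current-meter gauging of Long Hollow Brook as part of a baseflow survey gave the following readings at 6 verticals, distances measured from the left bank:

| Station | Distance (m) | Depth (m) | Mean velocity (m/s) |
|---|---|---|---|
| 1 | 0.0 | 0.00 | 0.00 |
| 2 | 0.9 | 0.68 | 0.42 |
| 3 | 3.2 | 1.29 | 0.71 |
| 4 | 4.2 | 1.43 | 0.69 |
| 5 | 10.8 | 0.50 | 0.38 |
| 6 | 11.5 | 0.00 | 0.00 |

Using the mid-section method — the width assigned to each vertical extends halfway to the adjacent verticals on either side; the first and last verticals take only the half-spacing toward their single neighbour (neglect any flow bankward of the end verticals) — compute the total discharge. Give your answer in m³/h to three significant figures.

23100 m³/h

w_2 = (3.2 − 0.0)/2 = 1.6 m; q_2 = 0.42 × 0.68 × 1.6 = 0.4570 m³/s
w_3 = (4.2 − 0.9)/2 = 1.65 m; q_3 = 0.71 × 1.29 × 1.65 = 1.511 m³/s
w_4 = (10.8 − 3.2)/2 = 3.8 m; q_4 = 0.69 × 1.43 × 3.8 = 3.749 m³/s
w_5 = (11.5 − 4.2)/2 = 3.65 m; q_5 = 0.38 × 0.50 × 3.65 = 0.6935 m³/s
Stations 1, 6 contribute zero (depth or velocity is 0).
Q = Σ qᵢ = 6.411 m³/s
= 6.411 × 3600 = 23080 m³/h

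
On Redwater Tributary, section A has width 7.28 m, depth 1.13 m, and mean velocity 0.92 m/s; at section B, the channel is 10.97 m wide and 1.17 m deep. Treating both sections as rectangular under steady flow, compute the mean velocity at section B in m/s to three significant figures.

Q = A₁V₁ = (7.28×1.13) × 0.92 = 7.568 m³/s
A₂ = 10.97 × 1.17 = 12.83 m²
V₂ = Q/A₂ = 7.568/12.83 = 0.5897 m/s

0.590 m/s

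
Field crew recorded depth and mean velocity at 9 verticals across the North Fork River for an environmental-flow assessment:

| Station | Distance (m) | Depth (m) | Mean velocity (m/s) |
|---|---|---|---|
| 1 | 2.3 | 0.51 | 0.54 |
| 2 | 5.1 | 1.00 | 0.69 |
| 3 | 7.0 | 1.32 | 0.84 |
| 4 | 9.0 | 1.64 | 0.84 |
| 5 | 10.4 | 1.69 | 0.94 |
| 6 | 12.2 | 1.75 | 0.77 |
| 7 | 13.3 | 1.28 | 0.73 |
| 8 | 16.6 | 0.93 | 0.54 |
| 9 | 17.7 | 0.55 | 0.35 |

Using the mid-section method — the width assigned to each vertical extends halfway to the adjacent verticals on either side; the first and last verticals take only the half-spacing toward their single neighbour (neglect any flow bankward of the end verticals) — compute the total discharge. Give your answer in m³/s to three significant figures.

14.3 m³/s

w_1 = (5.1 − 2.3)/2 = 1.4 m; q_1 = 0.54 × 0.51 × 1.4 = 0.3856 m³/s
w_2 = (7.0 − 2.3)/2 = 2.35 m; q_2 = 0.69 × 1.00 × 2.35 = 1.622 m³/s
w_3 = (9.0 − 5.1)/2 = 1.95 m; q_3 = 0.84 × 1.32 × 1.95 = 2.162 m³/s
w_4 = (10.4 − 7.0)/2 = 1.7 m; q_4 = 0.84 × 1.64 × 1.7 = 2.342 m³/s
w_5 = (12.2 − 9.0)/2 = 1.6 m; q_5 = 0.94 × 1.69 × 1.6 = 2.542 m³/s
w_6 = (13.3 − 10.4)/2 = 1.45 m; q_6 = 0.77 × 1.75 × 1.45 = 1.954 m³/s
w_7 = (16.6 − 12.2)/2 = 2.2 m; q_7 = 0.73 × 1.28 × 2.2 = 2.056 m³/s
w_8 = (17.7 − 13.3)/2 = 2.2 m; q_8 = 0.54 × 0.93 × 2.2 = 1.105 m³/s
w_9 = (17.7 − 16.6)/2 = 0.55 m; q_9 = 0.35 × 0.55 × 0.55 = 0.1059 m³/s
Q = Σ qᵢ = 14.27 m³/s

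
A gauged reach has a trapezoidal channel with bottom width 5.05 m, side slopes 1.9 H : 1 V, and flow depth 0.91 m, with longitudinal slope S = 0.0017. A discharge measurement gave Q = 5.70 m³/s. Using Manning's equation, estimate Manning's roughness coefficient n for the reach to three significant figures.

0.0348

A = (b + z·y)·y = (5.05 + 1.9×0.91)×0.91 = 6.169 m²
P = b + 2y√(1+z²) = 5.05 + 2×0.91×√(1+1.9²) = 8.958 m
R = A/P = 6.169/8.958 = 0.6887 m
n = (1/Q)·A·R^(2/3)·S^(1/2) = (1/5.70) × 6.169 × 0.7798 × 0.04123 = 0.03480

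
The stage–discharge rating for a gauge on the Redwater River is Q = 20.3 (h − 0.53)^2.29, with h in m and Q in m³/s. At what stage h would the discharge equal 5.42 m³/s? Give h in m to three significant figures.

1.09 m

h − h₀ = (Q/C)^(1/b) = (5.42/20.3)^(1/2.29) = 0.5618 m
h = 0.53 + 0.5618 = 1.092 m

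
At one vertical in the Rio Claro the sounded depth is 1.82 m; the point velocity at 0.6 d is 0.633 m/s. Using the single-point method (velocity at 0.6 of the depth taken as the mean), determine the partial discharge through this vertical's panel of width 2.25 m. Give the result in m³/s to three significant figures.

2.59 m³/s

v̄ = v₀.₆ = 0.633 m/s
q = v̄ × d × w = 0.6330 × 1.82 × 2.25 = 2.592 m³/s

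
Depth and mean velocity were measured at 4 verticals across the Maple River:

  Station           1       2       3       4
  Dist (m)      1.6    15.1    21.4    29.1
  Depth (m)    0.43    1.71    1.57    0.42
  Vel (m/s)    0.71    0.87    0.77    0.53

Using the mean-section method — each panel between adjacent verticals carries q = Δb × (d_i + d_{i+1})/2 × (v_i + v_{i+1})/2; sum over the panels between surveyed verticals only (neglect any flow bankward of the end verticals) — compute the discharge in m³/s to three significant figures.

Panel 1-2: Δb = 13.5 m, d̄ = (0.43+1.71)/2 = 1.07, v̄ = (0.71+0.87)/2 = 0.79 → q = 13.5×1.07×0.79 = 11.41 m³/s
Panel 2-3: Δb = 6.3 m, d̄ = (1.71+1.57)/2 = 1.64, v̄ = (0.87+0.77)/2 = 0.82 → q = 6.3×1.64×0.82 = 8.472 m³/s
Panel 3-4: Δb = 7.7 m, d̄ = (1.57+0.42)/2 = 0.995, v̄ = (0.77+0.53)/2 = 0.65 → q = 7.7×0.995×0.65 = 4.980 m³/s
Q = Σ q = 24.86 m³/s

24.9 m³/s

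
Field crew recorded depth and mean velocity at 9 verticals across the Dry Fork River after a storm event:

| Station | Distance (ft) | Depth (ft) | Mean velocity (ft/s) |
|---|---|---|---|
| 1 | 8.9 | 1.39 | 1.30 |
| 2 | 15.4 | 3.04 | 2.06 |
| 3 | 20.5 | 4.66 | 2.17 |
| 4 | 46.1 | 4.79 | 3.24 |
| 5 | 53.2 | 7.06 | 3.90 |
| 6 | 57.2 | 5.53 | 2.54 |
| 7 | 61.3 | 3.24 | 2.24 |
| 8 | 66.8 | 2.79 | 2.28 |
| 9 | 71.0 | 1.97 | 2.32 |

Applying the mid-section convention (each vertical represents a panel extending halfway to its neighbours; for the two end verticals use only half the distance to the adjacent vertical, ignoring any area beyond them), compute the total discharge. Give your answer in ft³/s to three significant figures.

736 ft³/s

w_1 = (15.4 − 8.9)/2 = 3.25 ft; q_1 = 1.30 × 1.39 × 3.25 = 5.873 ft³/s
w_2 = (20.5 − 8.9)/2 = 5.8 ft; q_2 = 2.06 × 3.04 × 5.8 = 36.32 ft³/s
w_3 = (46.1 − 15.4)/2 = 15.35 ft; q_3 = 2.17 × 4.66 × 15.35 = 155.2 ft³/s
w_4 = (53.2 − 20.5)/2 = 16.35 ft; q_4 = 3.24 × 4.79 × 16.35 = 253.7 ft³/s
w_5 = (57.2 − 46.1)/2 = 5.55 ft; q_5 = 3.90 × 7.06 × 5.55 = 152.8 ft³/s
w_6 = (61.3 − 53.2)/2 = 4.05 ft; q_6 = 2.54 × 5.53 × 4.05 = 56.89 ft³/s
w_7 = (66.8 − 57.2)/2 = 4.8 ft; q_7 = 2.24 × 3.24 × 4.8 = 34.84 ft³/s
w_8 = (71.0 − 61.3)/2 = 4.85 ft; q_8 = 2.28 × 2.79 × 4.85 = 30.85 ft³/s
w_9 = (71.0 − 66.8)/2 = 2.1 ft; q_9 = 2.32 × 1.97 × 2.1 = 9.598 ft³/s
Q = Σ qᵢ = 736.1 ft³/s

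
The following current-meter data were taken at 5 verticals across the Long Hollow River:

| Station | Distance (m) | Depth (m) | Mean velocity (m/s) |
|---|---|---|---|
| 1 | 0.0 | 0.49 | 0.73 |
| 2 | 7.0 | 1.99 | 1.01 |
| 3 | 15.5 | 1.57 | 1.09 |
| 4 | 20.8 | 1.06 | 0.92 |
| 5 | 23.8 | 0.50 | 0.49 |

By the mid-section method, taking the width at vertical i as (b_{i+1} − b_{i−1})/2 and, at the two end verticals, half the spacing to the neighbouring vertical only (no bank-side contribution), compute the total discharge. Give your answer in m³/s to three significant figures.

33.1 m³/s

w_1 = (7.0 − 0.0)/2 = 3.5 m; q_1 = 0.73 × 0.49 × 3.5 = 1.252 m³/s
w_2 = (15.5 − 0.0)/2 = 7.75 m; q_2 = 1.01 × 1.99 × 7.75 = 15.58 m³/s
w_3 = (20.8 − 7.0)/2 = 6.9 m; q_3 = 1.09 × 1.57 × 6.9 = 11.81 m³/s
w_4 = (23.8 − 15.5)/2 = 4.15 m; q_4 = 0.92 × 1.06 × 4.15 = 4.047 m³/s
w_5 = (23.8 − 20.8)/2 = 1.5 m; q_5 = 0.49 × 0.50 × 1.5 = 0.3675 m³/s
Q = Σ qᵢ = 33.05 m³/s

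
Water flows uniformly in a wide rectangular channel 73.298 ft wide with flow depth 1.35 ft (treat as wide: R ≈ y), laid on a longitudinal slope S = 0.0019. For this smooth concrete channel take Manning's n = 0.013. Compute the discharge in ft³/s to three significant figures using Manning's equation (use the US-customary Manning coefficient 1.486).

A = b·y = 73.298 × 1.35 = 98.95 ft²
Wide channel: R ≈ y = 1.35 ft
Q = (1.486/n)·A·R^(2/3)·S^(1/2) = (1.486/0.013) × 98.95 × 1.350^(2/3) × 0.0019^(1/2) = 602.2 ft³/s

602 ft³/s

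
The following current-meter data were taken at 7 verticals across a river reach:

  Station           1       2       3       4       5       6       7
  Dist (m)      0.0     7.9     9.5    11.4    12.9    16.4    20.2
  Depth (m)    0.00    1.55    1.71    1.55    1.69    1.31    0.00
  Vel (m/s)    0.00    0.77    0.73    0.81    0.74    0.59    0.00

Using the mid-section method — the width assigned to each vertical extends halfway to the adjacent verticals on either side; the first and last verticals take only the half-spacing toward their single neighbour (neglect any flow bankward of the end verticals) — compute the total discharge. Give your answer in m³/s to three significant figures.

w_2 = (9.5 − 0.0)/2 = 4.75 m; q_2 = 0.77 × 1.55 × 4.75 = 5.669 m³/s
w_3 = (11.4 − 7.9)/2 = 1.75 m; q_3 = 0.73 × 1.71 × 1.75 = 2.185 m³/s
w_4 = (12.9 − 9.5)/2 = 1.7 m; q_4 = 0.81 × 1.55 × 1.7 = 2.134 m³/s
w_5 = (16.4 − 11.4)/2 = 2.5 m; q_5 = 0.74 × 1.69 × 2.5 = 3.127 m³/s
w_6 = (20.2 − 12.9)/2 = 3.65 m; q_6 = 0.59 × 1.31 × 3.65 = 2.821 m³/s
Stations 1, 7 contribute zero (depth or velocity is 0).
Q = Σ qᵢ = 15.94 m³/s

15.9 m³/s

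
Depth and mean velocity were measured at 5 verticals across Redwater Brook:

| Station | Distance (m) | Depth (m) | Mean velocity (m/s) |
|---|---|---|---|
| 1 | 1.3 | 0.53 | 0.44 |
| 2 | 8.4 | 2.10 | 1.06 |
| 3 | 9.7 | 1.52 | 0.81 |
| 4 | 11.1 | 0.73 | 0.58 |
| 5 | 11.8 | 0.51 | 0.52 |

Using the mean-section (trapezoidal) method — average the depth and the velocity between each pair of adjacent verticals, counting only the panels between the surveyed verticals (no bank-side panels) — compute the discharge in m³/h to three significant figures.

37900 m³/h

Panel 1-2: Δb = 7.1 m, d̄ = (0.53+2.10)/2 = 1.315, v̄ = (0.44+1.06)/2 = 0.75 → q = 7.1×1.315×0.75 = 7.002 m³/s
Panel 2-3: Δb = 1.3 m, d̄ = (2.10+1.52)/2 = 1.81, v̄ = (1.06+0.81)/2 = 0.935 → q = 1.3×1.81×0.935 = 2.200 m³/s
Panel 3-4: Δb = 1.4 m, d̄ = (1.52+0.73)/2 = 1.125, v̄ = (0.81+0.58)/2 = 0.695 → q = 1.4×1.125×0.695 = 1.095 m³/s
Panel 4-5: Δb = 0.7 m, d̄ = (0.73+0.51)/2 = 0.62, v̄ = (0.58+0.52)/2 = 0.55 → q = 0.7×0.62×0.55 = 0.2387 m³/s
Q = Σ q = 10.54 m³/s
= 10.54 × 3600 = 37930 m³/h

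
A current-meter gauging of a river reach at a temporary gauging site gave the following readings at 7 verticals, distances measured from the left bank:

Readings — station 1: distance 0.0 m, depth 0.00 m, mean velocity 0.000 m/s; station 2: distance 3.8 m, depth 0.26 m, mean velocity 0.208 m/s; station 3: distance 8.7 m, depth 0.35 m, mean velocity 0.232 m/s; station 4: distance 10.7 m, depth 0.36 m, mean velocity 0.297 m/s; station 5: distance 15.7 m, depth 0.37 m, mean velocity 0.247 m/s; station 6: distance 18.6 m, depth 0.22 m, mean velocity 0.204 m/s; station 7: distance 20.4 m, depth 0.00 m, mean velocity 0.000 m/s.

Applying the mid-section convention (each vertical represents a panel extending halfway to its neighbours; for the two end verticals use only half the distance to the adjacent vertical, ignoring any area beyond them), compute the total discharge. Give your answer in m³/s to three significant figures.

w_2 = (8.7 − 0.0)/2 = 4.35 m; q_2 = 0.208 × 0.26 × 4.35 = 0.2352 m³/s
w_3 = (10.7 − 3.8)/2 = 3.45 m; q_3 = 0.232 × 0.35 × 3.45 = 0.2801 m³/s
w_4 = (15.7 − 8.7)/2 = 3.5 m; q_4 = 0.297 × 0.36 × 3.5 = 0.3742 m³/s
w_5 = (18.6 − 10.7)/2 = 3.95 m; q_5 = 0.247 × 0.37 × 3.95 = 0.3610 m³/s
w_6 = (20.4 − 15.7)/2 = 2.35 m; q_6 = 0.204 × 0.22 × 2.35 = 0.1055 m³/s
Stations 1, 7 contribute zero (depth or velocity is 0).
Q = Σ qᵢ = 1.356 m³/s

1.36 m³/s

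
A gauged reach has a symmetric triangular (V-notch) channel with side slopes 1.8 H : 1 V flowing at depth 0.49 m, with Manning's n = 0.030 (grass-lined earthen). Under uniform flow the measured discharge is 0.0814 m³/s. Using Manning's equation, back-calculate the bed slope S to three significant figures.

0.000249

A = z·y² = 1.8×0.49² = 0.4322 m²
P = 2y√(1+z²) = 2×0.49×√(1+1.8²) = 2.018 m
R = A/P = 0.4322/2.018 = 0.2142 m
S = (Q·n / (1·A·R^(2/3)))² = (0.0814×0.030 / (1×0.4322×0.3580))² = 0.0002492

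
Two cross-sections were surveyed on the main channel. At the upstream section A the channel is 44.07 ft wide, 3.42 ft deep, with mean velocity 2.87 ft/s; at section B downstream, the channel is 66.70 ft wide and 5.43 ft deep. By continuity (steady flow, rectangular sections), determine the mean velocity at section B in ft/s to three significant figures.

1.19 ft/s

Q = A₁V₁ = (44.07×3.42) × 2.87 = 432.6 ft³/s
A₂ = 66.70 × 5.43 = 362.2 ft²
V₂ = Q/A₂ = 432.6/362.2 = 1.194 ft/s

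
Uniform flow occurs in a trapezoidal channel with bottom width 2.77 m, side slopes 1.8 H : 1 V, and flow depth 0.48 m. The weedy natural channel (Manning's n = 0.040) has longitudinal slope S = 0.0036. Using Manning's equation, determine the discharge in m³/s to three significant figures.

A = (b + z·y)·y = (2.77 + 1.8×0.48)×0.48 = 1.744 m²
P = b + 2y√(1+z²) = 2.77 + 2×0.48×√(1+1.8²) = 4.747 m
R = A/P = 1.744/4.747 = 0.3675 m
Q = (1/n)·A·R^(2/3)·S^(1/2) = (1/0.040) × 1.744 × 0.3675^(2/3) × 0.0036^(1/2) = 1.342 m³/s

1.34 m³/s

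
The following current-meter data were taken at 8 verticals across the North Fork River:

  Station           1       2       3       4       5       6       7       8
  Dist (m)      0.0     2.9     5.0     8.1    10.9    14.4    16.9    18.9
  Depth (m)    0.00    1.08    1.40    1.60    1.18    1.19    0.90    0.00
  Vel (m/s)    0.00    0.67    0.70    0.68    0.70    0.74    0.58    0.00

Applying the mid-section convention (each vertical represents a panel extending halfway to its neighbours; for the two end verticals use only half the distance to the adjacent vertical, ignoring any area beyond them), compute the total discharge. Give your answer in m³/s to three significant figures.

w_2 = (5.0 − 0.0)/2 = 2.5 m; q_2 = 0.67 × 1.08 × 2.5 = 1.809 m³/s
w_3 = (8.1 − 2.9)/2 = 2.6 m; q_3 = 0.70 × 1.40 × 2.6 = 2.548 m³/s
w_4 = (10.9 − 5.0)/2 = 2.95 m; q_4 = 0.68 × 1.60 × 2.95 = 3.210 m³/s
w_5 = (14.4 − 8.1)/2 = 3.15 m; q_5 = 0.70 × 1.18 × 3.15 = 2.602 m³/s
w_6 = (16.9 − 10.9)/2 = 3 m; q_6 = 0.74 × 1.19 × 3 = 2.642 m³/s
w_7 = (18.9 − 14.4)/2 = 2.25 m; q_7 = 0.58 × 0.90 × 2.25 = 1.175 m³/s
Stations 1, 8 contribute zero (depth or velocity is 0).
Q = Σ qᵢ = 13.98 m³/s

14.0 m³/s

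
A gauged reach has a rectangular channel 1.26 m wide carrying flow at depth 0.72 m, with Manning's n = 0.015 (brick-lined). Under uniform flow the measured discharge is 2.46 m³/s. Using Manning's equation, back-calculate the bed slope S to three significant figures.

A = b·y = 1.26 × 0.72 = 0.9072 m²
P = b + 2y = 1.26 + 2×0.72 = 2.700 m
R = A/P = 0.9072/2.700 = 0.3360 m
S = (Q·n / (1·A·R^(2/3)))² = (2.46×0.015 / (1×0.9072×0.4833))² = 0.007083

0.00708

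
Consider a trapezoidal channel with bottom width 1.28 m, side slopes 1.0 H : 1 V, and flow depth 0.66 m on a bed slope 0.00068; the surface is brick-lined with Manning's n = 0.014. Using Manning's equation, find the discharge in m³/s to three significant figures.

1.31 m³/s

A = (b + z·y)·y = (1.28 + 1.0×0.66)×0.66 = 1.280 m²
P = b + 2y√(1+z²) = 1.28 + 2×0.66×√(1+1.0²) = 3.147 m
R = A/P = 1.280/3.147 = 0.4069 m
Q = (1/n)·A·R^(2/3)·S^(1/2) = (1/0.014) × 1.280 × 0.4069^(2/3) × 0.00068^(1/2) = 1.310 m³/s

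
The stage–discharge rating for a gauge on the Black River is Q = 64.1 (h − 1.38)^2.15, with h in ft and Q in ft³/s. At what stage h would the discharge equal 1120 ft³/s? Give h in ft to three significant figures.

h − h₀ = (Q/C)^(1/b) = (1120/64.1)^(1/2.15) = 3.783 ft
h = 1.38 + 3.783 = 5.163 ft

5.16 ft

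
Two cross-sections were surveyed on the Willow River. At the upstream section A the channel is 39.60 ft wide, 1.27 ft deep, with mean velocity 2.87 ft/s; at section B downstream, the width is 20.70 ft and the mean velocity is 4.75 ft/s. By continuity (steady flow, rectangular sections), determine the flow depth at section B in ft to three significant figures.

1.47 ft

Q = A₁V₁ = (39.60×1.27) × 2.87 = 144.3 ft³/s
d₂ = Q/(b₂ V₂) = 144.3/(20.70×4.75) = 1.468 ft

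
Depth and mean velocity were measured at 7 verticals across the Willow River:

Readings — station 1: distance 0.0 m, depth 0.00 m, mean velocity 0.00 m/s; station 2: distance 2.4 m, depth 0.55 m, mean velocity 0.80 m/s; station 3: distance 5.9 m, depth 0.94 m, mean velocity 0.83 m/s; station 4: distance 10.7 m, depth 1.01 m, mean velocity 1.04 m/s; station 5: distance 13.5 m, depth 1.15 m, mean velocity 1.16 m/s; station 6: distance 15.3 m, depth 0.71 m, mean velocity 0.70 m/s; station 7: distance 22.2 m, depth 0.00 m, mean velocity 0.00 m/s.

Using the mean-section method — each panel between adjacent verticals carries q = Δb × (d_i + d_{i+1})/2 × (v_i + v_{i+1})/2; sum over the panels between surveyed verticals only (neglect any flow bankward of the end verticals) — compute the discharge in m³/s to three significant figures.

12.5 m³/s

Panel 1-2: Δb = 2.4 m, d̄ = (0.00+0.55)/2 = 0.275, v̄ = (0.00+0.80)/2 = 0.4 → q = 2.4×0.275×0.4 = 0.2640 m³/s
Panel 2-3: Δb = 3.5 m, d̄ = (0.55+0.94)/2 = 0.745, v̄ = (0.80+0.83)/2 = 0.815 → q = 3.5×0.745×0.815 = 2.125 m³/s
Panel 3-4: Δb = 4.8 m, d̄ = (0.94+1.01)/2 = 0.975, v̄ = (0.83+1.04)/2 = 0.935 → q = 4.8×0.975×0.935 = 4.376 m³/s
Panel 4-5: Δb = 2.8 m, d̄ = (1.01+1.15)/2 = 1.08, v̄ = (1.04+1.16)/2 = 1.1 → q = 2.8×1.08×1.1 = 3.326 m³/s
Panel 5-6: Δb = 1.8 m, d̄ = (1.15+0.71)/2 = 0.93, v̄ = (1.16+0.70)/2 = 0.93 → q = 1.8×0.93×0.93 = 1.557 m³/s
Panel 6-7: Δb = 6.9 m, d̄ = (0.71+0.00)/2 = 0.355, v̄ = (0.70+0.00)/2 = 0.35 → q = 6.9×0.355×0.35 = 0.8573 m³/s
Q = Σ q = 12.51 m³/s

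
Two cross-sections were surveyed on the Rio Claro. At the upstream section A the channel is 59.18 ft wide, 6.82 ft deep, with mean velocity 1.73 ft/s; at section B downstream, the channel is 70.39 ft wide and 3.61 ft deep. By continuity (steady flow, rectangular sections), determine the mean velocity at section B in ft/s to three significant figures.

Q = A₁V₁ = (59.18×6.82) × 1.73 = 698.2 ft³/s
A₂ = 70.39 × 3.61 = 254.1 ft²
V₂ = Q/A₂ = 698.2/254.1 = 2.748 ft/s

2.75 ft/s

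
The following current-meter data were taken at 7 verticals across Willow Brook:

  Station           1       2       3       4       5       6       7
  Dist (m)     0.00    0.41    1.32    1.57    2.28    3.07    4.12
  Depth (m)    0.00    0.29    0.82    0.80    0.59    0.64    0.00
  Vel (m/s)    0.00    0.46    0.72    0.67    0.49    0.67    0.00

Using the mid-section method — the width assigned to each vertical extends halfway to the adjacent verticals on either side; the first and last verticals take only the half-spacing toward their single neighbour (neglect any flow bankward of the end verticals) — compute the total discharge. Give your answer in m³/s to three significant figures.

w_2 = (1.32 − 0.00)/2 = 0.66 m; q_2 = 0.46 × 0.29 × 0.66 = 0.08804 m³/s
w_3 = (1.57 − 0.41)/2 = 0.58 m; q_3 = 0.72 × 0.82 × 0.58 = 0.3424 m³/s
w_4 = (2.28 − 1.32)/2 = 0.48 m; q_4 = 0.67 × 0.80 × 0.48 = 0.2573 m³/s
w_5 = (3.07 − 1.57)/2 = 0.75 m; q_5 = 0.49 × 0.59 × 0.75 = 0.2168 m³/s
w_6 = (4.12 − 2.28)/2 = 0.92 m; q_6 = 0.67 × 0.64 × 0.92 = 0.3945 m³/s
Stations 1, 7 contribute zero (depth or velocity is 0).
Q = Σ qᵢ = 1.299 m³/s

1.30 m³/s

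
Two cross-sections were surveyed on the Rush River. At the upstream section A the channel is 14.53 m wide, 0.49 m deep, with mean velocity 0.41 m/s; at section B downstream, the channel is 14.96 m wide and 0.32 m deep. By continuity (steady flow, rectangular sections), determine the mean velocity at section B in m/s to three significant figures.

0.610 m/s

Q = A₁V₁ = (14.53×0.49) × 0.41 = 2.919 m³/s
A₂ = 14.96 × 0.32 = 4.787 m²
V₂ = Q/A₂ = 2.919/4.787 = 0.6098 m/s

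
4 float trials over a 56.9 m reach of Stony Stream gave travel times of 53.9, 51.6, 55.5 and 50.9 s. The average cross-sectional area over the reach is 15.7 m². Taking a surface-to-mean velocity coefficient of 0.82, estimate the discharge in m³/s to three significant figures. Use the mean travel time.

t̄ = (53.9 + 51.6 + 55.5 + 50.9) / 4 = 52.975 s
v_surface = L / t̄ = 56.9 / 52.975 = 1.074 m/s
v_mean = 0.82 × 1.074 = 0.8808 m/s
Q = A × v_mean = 15.7 × 0.8808 = 13.83 m³/s

13.8 m³/s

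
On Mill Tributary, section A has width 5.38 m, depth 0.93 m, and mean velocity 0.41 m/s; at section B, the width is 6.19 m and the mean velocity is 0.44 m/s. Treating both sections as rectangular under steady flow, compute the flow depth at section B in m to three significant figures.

Q = A₁V₁ = (5.38×0.93) × 0.41 = 2.051 m³/s
d₂ = Q/(b₂ V₂) = 2.051/(6.19×0.44) = 0.7532 m

0.753 m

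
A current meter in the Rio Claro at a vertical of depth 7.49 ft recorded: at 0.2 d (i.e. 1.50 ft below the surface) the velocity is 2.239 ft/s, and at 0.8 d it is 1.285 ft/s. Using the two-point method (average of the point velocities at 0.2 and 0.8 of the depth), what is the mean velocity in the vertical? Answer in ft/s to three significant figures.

1.76 ft/s

v̄ = (2.239 + 1.285) / 2 = 1.762 ft/s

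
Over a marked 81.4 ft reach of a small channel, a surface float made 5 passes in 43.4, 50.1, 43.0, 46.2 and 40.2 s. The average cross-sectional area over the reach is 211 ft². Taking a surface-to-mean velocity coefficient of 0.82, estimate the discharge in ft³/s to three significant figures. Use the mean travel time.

t̄ = (43.4 + 50.1 + 43.0 + 46.2 + 40.2) / 5 = 44.58 s
v_surface = L / t̄ = 81.4 / 44.58 = 1.826 ft/s
v_mean = 0.82 × 1.826 = 1.497 ft/s
Q = A × v_mean = 211 × 1.497 = 315.9 ft³/s

316 ft³/s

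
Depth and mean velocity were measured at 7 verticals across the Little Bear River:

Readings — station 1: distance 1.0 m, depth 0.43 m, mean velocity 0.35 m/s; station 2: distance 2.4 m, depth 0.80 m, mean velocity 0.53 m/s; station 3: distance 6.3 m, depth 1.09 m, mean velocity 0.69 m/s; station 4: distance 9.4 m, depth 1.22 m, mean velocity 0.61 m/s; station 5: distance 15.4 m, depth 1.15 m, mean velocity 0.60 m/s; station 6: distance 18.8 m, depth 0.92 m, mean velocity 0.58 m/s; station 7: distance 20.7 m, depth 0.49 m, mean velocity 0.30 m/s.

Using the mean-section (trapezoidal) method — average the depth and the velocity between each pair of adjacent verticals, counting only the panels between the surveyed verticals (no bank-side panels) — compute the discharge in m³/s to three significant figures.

Panel 1-2: Δb = 1.4 m, d̄ = (0.43+0.80)/2 = 0.615, v̄ = (0.35+0.53)/2 = 0.44 → q = 1.4×0.615×0.44 = 0.3788 m³/s
Panel 2-3: Δb = 3.9 m, d̄ = (0.80+1.09)/2 = 0.945, v̄ = (0.53+0.69)/2 = 0.61 → q = 3.9×0.945×0.61 = 2.248 m³/s
Panel 3-4: Δb = 3.1 m, d̄ = (1.09+1.22)/2 = 1.155, v̄ = (0.69+0.61)/2 = 0.65 → q = 3.1×1.155×0.65 = 2.327 m³/s
Panel 4-5: Δb = 6 m, d̄ = (1.22+1.15)/2 = 1.185, v̄ = (0.61+0.60)/2 = 0.605 → q = 6×1.185×0.605 = 4.302 m³/s
Panel 5-6: Δb = 3.4 m, d̄ = (1.15+0.92)/2 = 1.035, v̄ = (0.60+0.58)/2 = 0.59 → q = 3.4×1.035×0.59 = 2.076 m³/s
Panel 6-7: Δb = 1.9 m, d̄ = (0.92+0.49)/2 = 0.705, v̄ = (0.58+0.30)/2 = 0.44 → q = 1.9×0.705×0.44 = 0.5894 m³/s
Q = Σ q = 11.92 m³/s

11.9 m³/s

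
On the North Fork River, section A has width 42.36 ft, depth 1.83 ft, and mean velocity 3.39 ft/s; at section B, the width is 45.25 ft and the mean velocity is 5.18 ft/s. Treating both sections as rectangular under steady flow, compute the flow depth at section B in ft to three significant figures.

1.12 ft

Q = A₁V₁ = (42.36×1.83) × 3.39 = 262.8 ft³/s
d₂ = Q/(b₂ V₂) = 262.8/(45.25×5.18) = 1.121 ft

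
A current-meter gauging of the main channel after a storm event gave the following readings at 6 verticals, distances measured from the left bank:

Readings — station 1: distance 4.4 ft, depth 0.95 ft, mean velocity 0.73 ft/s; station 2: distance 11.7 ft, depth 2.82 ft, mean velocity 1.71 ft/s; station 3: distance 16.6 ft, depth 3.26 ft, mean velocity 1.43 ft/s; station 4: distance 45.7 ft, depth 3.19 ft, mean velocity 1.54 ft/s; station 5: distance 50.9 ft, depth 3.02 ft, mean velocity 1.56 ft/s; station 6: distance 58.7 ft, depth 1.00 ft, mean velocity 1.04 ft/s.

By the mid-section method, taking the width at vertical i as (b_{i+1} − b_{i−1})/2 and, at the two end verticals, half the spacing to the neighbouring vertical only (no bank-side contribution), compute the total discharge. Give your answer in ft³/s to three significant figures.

w_1 = (11.7 − 4.4)/2 = 3.65 ft; q_1 = 0.73 × 0.95 × 3.65 = 2.531 ft³/s
w_2 = (16.6 − 4.4)/2 = 6.1 ft; q_2 = 1.71 × 2.82 × 6.1 = 29.42 ft³/s
w_3 = (45.7 − 11.7)/2 = 17 ft; q_3 = 1.43 × 3.26 × 17 = 79.25 ft³/s
w_4 = (50.9 − 16.6)/2 = 17.15 ft; q_4 = 1.54 × 3.19 × 17.15 = 84.25 ft³/s
w_5 = (58.7 − 45.7)/2 = 6.5 ft; q_5 = 1.56 × 3.02 × 6.5 = 30.62 ft³/s
w_6 = (58.7 − 50.9)/2 = 3.9 ft; q_6 = 1.04 × 1.00 × 3.9 = 4.056 ft³/s
Q = Σ qᵢ = 230.1 ft³/s

230 ft³/s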